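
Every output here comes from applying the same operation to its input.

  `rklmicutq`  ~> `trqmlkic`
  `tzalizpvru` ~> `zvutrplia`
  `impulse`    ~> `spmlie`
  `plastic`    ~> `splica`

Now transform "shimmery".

In each case the input is transformed by: sort the characters into reverse alphabetical order, then delete the first character.
"shimmery" → "ysrmmihe" → "srmmihe".

srmmihe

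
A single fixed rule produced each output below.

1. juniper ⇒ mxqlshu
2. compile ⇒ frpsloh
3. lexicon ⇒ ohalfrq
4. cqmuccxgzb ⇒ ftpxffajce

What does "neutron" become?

Each output is the input with this applied: shift every letter 3 places forward in the alphabet (wrapping around).
On "neutron" that produces "qhxwurq".

qhxwurq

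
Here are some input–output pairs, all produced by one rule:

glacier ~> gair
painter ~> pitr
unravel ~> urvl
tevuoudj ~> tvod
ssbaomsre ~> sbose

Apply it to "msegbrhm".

Each output is the input with this applied: keep every other character starting from the first (positions 1st, 3rd, 5th, ...).
"msegbrhm" → "mebh".

mebh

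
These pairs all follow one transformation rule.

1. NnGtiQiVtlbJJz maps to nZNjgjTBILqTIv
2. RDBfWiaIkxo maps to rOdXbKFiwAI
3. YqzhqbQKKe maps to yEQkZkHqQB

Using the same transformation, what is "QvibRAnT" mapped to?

Rule — flip the case of every letter, then take characters alternately from the front and the back (1st, last, 2nd, 2nd-last, ...).
Working it through for "QvibRAnT": intermediate "qVIBraNt", final "qtVNIaBr".

qtVNIaBr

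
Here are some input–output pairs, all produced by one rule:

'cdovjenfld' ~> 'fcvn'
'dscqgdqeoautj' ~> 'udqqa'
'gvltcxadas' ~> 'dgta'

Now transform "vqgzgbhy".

bvz

Rule — move the last 3 characters to the front (rotate right by 3), then keep one character in every 3, starting at position 1 (positions 1st, 4th, 7th, ...).
On "vqgzgbhy": the first step gives "bhyvqgzg", and the second then gives "bvz".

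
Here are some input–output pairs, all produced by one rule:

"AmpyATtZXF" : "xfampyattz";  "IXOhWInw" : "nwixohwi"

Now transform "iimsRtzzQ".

Each output is the input with this applied: move the last 2 characters to the front (rotate right by 2), then convert every letter to lowercase.
Starting from "iimsRtzzQ": after the first operation, "zQiimsRtz"; after the second, "zqiimsrtz".

zqiimsrtz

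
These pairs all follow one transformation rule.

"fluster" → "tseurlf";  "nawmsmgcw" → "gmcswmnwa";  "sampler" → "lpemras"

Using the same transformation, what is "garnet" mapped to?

nreatg

Looking at the pairs, the operation is to move the last 3 characters to the front (rotate right by 3), then take characters alternately from the front and the back (1st, last, 2nd, 2nd-last, ...).
"garnet" → "netgar" → "nreatg".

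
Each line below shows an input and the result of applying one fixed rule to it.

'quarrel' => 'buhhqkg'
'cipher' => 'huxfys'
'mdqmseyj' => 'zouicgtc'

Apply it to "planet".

judqbf

Each output is the input with this applied: reverse the string, then shift every letter 10 places backward in the alphabet (wrapping around).
Applying that to "planet" gives "judqbf".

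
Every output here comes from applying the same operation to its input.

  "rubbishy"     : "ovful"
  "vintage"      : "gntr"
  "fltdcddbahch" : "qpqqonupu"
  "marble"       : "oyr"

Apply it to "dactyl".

gly

What's happening: shift every letter 13 places forward in the alphabet (wrapping around) — i.e. ROT13, then delete the first 3 characters.
On "dactyl": the first step gives "qnpgly", and the second then gives "gly".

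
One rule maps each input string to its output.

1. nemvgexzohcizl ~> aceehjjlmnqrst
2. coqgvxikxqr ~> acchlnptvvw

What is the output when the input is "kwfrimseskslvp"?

Looking at the pairs, the operation is to shift every letter 5 places forward in the alphabet (wrapping around), then sort the characters into alphabetical order.
Working it through for "kwfrimseskslvp": intermediate "pbkwnrxjxpxqau", final "abjknppqruwxxx".

abjknppqruwxxx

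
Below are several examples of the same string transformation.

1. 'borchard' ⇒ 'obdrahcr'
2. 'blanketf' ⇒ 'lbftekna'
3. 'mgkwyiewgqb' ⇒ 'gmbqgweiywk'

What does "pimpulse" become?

ipeslupm

In each case the input is transformed by: move the first 2 characters to the end (rotate left by 2), then reverse the string.
Working it through for "pimpulse": intermediate "mpulsepi", final "ipeslupm".
(Check on "blanketf": → "anketfbl" → "lbftekna" ✓)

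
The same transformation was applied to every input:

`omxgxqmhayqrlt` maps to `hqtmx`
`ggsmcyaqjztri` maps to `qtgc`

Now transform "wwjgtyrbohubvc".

In each case the input is transformed by: keep one character in every 3, starting at position 2 (positions 2nd, 5th, 8th, ...), then move the first 2 characters to the end (rotate left by 2).
Working it through for "wwjgtyrbohubvc": intermediate "wtbuc", final "bucwt".

bucwt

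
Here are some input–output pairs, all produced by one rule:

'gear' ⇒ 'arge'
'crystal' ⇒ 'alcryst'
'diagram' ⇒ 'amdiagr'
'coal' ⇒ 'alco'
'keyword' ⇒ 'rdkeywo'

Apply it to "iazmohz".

Each output is the input with this applied: move the last 2 characters to the front (rotate right by 2).
Applying that to "iazmohz" gives "hziazmo".

hziazmo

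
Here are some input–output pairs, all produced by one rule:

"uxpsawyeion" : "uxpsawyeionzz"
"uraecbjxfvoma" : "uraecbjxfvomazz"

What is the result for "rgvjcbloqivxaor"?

rgvjcbloqivxaorzz

The rule is to append "zz".
So "rgvjcbloqivxaor" becomes "rgvjcbloqivxaorzz".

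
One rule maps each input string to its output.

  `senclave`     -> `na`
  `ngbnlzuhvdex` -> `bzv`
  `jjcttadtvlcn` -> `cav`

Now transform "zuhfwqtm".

hq

The transformation: delete the last character, then keep one character in every 3, starting at position 3 (positions 3rd, 6th, 9th, ...).
Working it through for "zuhfwqtm": intermediate "zuhfwqt", final "hq".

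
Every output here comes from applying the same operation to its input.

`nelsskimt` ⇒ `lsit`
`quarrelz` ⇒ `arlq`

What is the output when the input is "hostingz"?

sigh

What's happening: move the first character to the end, then keep every other character starting from the second (positions 2nd, 4th, 6th, ...).
Working it through for "hostingz": intermediate "ostingzh", final "sigh".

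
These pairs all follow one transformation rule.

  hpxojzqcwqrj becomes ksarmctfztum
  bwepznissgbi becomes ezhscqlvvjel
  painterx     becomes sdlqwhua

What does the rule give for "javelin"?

Looking at the pairs, the operation is to shift every letter 3 places forward in the alphabet (wrapping around).
So "javelin" becomes "mdyholq".

mdyholq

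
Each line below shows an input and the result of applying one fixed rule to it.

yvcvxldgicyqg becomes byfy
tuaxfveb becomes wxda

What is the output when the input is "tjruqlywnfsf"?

wmux

In each case the input is transformed by: shift every letter 3 places forward in the alphabet (wrapping around), then keep only the first 4 characters.
Starting from "tjruqlywnfsf": after the first operation, "wmuxtobzqivi"; after the second, "wmux".
(Check on "yvcvxldgicyqg": → "byfyaogjlfbtj" → "byfy" ✓)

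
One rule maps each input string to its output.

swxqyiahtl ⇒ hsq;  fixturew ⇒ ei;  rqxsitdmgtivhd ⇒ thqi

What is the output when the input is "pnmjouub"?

un

In each case the input is transformed by: swap the front and back halves of the string, then keep one character in every 3, starting at position 3 (positions 3rd, 6th, 9th, ...).
Applying both steps to "pnmjouub": "ouubpnmj", then "un".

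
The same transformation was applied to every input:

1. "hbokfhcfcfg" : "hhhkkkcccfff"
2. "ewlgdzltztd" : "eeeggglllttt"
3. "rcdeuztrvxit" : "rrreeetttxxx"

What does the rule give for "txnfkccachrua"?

What's happening: keep one character in every 3, starting at position 1 (positions 1st, 4th, 7th, ...), then repeat every character 3 times.
On "txnfkccachrua": the first step gives "tfcha", and the second then gives "tttfffccchhhaaa".

tttfffccchhhaaa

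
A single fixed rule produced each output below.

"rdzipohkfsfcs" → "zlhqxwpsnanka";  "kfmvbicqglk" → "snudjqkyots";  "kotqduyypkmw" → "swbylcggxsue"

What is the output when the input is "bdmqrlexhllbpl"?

The pattern: shift every letter 8 places forward in the alphabet (wrapping around).
So "bdmqrlexhllbpl" becomes "jluyztmfpttjxt".

jluyztmfpttjxt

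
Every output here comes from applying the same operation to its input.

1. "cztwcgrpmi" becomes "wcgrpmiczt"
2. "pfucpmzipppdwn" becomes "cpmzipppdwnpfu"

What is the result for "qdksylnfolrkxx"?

Each output is the input with this applied: move the first 3 characters to the end (rotate left by 3).
Doing the same to "qdksylnfolrkxx": "sylnfolrkxxqdk".

sylnfolrkxxqdk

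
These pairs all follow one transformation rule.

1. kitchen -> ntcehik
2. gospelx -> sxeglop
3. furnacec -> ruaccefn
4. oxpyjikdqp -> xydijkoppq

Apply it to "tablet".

ttabel

The rule is to sort the characters into alphabetical order, then move the last 2 characters to the front (rotate right by 2).
Doing the same to "tablet": "ttabel".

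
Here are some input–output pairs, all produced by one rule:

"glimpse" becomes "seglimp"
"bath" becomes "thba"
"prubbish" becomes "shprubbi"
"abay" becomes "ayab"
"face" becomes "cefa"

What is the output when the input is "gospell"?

llgospe

The transformation: move the last 2 characters to the front (rotate right by 2).
For "gospell" the result is "llgospe".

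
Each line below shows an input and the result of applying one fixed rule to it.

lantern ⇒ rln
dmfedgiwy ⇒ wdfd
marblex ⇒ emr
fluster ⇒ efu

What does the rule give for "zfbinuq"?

Each output is the input with this applied: move the last 3 characters to the front (rotate right by 3), then keep every other character starting from the second (positions 2nd, 4th, 6th, ...).
Starting from "zfbinuq": after the first operation, "nuqzfbi"; after the second, "uzb".
(Check on "dmfedgiwy": → "iwydmfedg" → "wdfd" ✓)

uzb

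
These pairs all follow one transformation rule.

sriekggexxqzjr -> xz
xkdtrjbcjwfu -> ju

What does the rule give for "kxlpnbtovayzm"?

Looking at the pairs, the operation is to keep one character in every 3, starting at position 3 (positions 3rd, 6th, 9th, ...), then keep only the last 2 characters.
For "kxlpnbtovayzm", step one produces "lbvz"; step two turns that into "vz".

vz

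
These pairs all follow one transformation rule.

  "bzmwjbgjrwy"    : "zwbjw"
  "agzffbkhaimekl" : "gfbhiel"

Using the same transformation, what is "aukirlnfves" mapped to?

uilfe

Looking at the pairs, the operation is to keep every other character starting from the second (positions 2nd, 4th, 6th, ...).
"aukirlnfves" → "uilfe".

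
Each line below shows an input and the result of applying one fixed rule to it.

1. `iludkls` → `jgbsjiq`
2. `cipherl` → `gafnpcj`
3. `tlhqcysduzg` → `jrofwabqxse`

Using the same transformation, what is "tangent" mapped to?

yrellcr

The rule is to shift every letter 2 places backward in the alphabet (wrapping around), then swap each adjacent pair of characters (1↔2, 3↔4, ...).
"tangent" → "ryleclr" → "yrellcr".
(Check on "tlhqcysduzg": → "rjfoawqbsxe" → "jrofwabqxse" ✓)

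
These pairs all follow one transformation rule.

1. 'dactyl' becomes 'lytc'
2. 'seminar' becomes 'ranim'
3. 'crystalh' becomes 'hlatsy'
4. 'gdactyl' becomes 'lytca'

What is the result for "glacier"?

The rule is to reverse the string, then delete the last 2 characters.
Starting from "glacier": after the first operation, "reicalg"; after the second, "reica".

reica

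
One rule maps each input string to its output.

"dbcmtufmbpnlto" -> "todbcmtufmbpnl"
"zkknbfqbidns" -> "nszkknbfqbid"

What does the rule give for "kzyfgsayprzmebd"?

The pattern: move the last 2 characters to the front (rotate right by 2).
Doing the same to "kzyfgsayprzmebd": "bdkzyfgsayprzme".

bdkzyfgsayprzme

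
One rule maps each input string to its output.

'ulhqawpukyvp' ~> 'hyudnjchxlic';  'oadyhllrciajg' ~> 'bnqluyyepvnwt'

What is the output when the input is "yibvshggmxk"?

lvoifuttzkx

The transformation: shift every letter 13 places forward in the alphabet (wrapping around) — i.e. ROT13.
Applying that to "yibvshggmxk" gives "lvoifuttzkx".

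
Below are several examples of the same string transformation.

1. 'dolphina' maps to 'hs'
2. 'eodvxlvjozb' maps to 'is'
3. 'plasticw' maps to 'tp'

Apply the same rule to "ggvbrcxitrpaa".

Rule — shift every letter 4 places forward in the alphabet (wrapping around), then keep only the first 2 characters.
On "ggvbrcxitrpaa": the first step gives "kkzfvgbmxvtee", and the second then gives "kk".

kk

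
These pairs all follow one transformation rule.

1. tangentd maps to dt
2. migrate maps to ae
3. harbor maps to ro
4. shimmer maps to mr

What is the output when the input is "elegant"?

The pattern: swap each adjacent pair of characters (1↔2, 3↔4, ...), then keep only the last 2 characters.
Doing the same to "elegant": "at".
(Check on "tangentd": → "atgnnedt" → "dt" ✓)

at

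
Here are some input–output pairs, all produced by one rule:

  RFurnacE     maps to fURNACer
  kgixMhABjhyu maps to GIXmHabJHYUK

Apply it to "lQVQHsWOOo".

qvqhSwooOL

Looking at the pairs, the operation is to flip the case of every letter, then move the first character to the end.
Starting from "lQVQHsWOOo": after the first operation, "LqvqhSwooO"; after the second, "qvqhSwooOL".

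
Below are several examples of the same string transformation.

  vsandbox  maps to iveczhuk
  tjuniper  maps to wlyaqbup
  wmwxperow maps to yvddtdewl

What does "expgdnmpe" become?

Each output is the input with this applied: shift every letter 7 places forward in the alphabet (wrapping around), then move the last 3 characters to the front (rotate right by 3).
"expgdnmpe" → "twllewnku".

twllewnku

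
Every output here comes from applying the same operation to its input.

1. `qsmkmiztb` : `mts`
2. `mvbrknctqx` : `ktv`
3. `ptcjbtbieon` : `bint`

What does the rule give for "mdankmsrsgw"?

In each case the input is transformed by: keep one character in every 3, starting at position 2 (positions 2nd, 5th, 8th, ...), then move the first character to the end.
For "mdankmsrsgw", step one produces "dkrw"; step two turns that into "krwd".
(Check on "mvbrknctqx": → "vkt" → "ktv" ✓)

krwd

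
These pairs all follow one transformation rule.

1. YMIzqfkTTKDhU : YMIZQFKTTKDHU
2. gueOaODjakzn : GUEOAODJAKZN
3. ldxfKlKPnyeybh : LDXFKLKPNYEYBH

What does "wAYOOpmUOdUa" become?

WAYOOPMUODUA

Rule — convert every letter to uppercase.
Doing the same to "wAYOOpmUOdUa": "WAYOOPMUODUA".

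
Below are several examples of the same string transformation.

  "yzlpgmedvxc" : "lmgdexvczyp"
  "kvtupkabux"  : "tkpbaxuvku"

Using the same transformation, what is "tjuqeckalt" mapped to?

Looking at the pairs, the operation is to swap each adjacent pair of characters (1↔2, 3↔4, ...), then move the first 3 characters to the end (rotate left by 3).
So "tjuqeckalt" becomes "uceaktljtq".

uceaktljtq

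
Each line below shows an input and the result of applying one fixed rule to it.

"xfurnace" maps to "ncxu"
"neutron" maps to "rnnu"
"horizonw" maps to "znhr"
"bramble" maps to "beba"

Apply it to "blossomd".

The pattern: keep every other character starting from the first (positions 1st, 3rd, 5th, ...), then swap the front and back halves of the string.
For "blossomd", step one produces "bosm"; step two turns that into "smbo".

smbo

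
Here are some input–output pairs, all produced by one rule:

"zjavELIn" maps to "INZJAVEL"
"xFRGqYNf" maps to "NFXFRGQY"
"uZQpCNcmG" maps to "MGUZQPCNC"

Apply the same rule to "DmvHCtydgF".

Each output is the input with this applied: move the last 2 characters to the front (rotate right by 2), then convert every letter to uppercase.
Applying that to "DmvHCtydgF" gives "GFDMVHCTYD".

GFDMVHCTYD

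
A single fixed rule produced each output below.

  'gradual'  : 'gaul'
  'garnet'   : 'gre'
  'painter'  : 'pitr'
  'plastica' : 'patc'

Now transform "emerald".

The rule is to keep every other character starting from the first (positions 1st, 3rd, 5th, ...).
"emerald" → "eead".

eead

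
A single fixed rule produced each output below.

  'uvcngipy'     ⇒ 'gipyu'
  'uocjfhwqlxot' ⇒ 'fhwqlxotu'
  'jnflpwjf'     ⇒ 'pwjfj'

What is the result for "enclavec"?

The pattern: move the first character to the end, then delete the first 3 characters.
For "enclavec", step one produces "nclavece"; step two turns that into "avece".

avece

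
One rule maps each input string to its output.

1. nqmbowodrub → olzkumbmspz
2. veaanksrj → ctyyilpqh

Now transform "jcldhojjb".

ahbjmfhhz

The pattern: swap each adjacent pair of characters (1↔2, 3↔4, ...), then shift every letter 2 places backward in the alphabet (wrapping around).
"jcldhojjb" → "ahbjmfhhz".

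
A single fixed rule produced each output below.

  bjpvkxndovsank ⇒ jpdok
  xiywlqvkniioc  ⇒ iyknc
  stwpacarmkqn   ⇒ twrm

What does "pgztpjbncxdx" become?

Each output is the input with this applied: swap each adjacent pair of characters (1↔2, 3↔4, ...), then keep one character in every 3, starting at position 1 (positions 1st, 4th, 7th, ...).
Starting from "pgztpjbncxdx": after the first operation, "gptzjpnbxcxd"; after the second, "gznc".

gznc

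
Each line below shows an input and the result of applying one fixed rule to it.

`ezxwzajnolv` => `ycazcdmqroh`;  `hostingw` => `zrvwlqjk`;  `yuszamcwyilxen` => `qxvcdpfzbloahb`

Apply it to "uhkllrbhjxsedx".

The rule is to swap the first and last characters, then shift every letter 3 places forward in the alphabet (wrapping around).
Applying both steps to "uhkllrbhjxsedx": "xhkllrbhjxsedu", then "aknoouekmavhgx".

aknoouekmavhgx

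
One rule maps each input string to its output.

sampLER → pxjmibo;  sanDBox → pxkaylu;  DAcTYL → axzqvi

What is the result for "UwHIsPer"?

The transformation: shift every letter 3 places backward in the alphabet (wrapping around), then convert every letter to lowercase.
Working it through for "UwHIsPer": intermediate "RtEFpMbo", final "rtefpmbo".

rtefpmbo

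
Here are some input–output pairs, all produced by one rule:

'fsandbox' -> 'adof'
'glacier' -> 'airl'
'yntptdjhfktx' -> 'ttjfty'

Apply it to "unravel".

Each output is the input with this applied: move the first 2 characters to the end (rotate left by 2), then keep every other character starting from the first (positions 1st, 3rd, 5th, ...).
Applying both steps to "unravel": "ravelun", then "rvln".

rvln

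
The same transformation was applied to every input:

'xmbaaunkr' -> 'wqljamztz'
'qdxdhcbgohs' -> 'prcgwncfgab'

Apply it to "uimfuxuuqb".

tahpltettw

Rule — shift every letter 1 place backward in the alphabet (wrapping around), then take characters alternately from the front and the back (1st, last, 2nd, 2nd-last, ...).
On "uimfuxuuqb": the first step gives "thletwttpa", and the second then gives "tahpltettw".
(Check on "xmbaaunkr": → "wlazztmjq" → "wqljamztz" ✓)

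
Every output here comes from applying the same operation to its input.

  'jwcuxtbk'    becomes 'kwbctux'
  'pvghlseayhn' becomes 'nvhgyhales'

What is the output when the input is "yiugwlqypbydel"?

lieudgywblpqy

Looking at the pairs, the operation is to take characters alternately from the front and the back (1st, last, 2nd, 2nd-last, ...), then delete the first character.
On "yiugwlqypbydel": the first step gives "ylieudgywblpqy", and the second then gives "lieudgywblpqy".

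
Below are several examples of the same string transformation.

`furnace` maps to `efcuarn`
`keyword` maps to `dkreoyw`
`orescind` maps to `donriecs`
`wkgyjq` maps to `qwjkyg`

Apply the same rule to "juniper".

rjeupni

The pattern: reverse the string, then take characters alternately from the front and the back (1st, last, 2nd, 2nd-last, ...).
So "juniper" becomes "rjeupni".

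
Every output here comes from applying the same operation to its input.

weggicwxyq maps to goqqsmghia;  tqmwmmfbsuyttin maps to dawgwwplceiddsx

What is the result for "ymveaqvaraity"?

In each case the input is transformed by: shift every letter 10 places forward in the alphabet (wrapping around).
"ymveaqvaraity" → "iwfokafkbksdi".

iwfokafkbksdi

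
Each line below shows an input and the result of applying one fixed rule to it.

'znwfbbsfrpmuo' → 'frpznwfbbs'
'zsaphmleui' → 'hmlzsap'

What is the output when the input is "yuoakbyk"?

The pattern: delete the last 3 characters, then move the last 3 characters to the front (rotate right by 3).
"yuoakbyk" → "yuoak" → "oakyu".

oakyu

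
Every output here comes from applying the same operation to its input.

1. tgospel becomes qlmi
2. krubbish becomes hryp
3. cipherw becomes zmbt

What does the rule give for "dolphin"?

The transformation: keep every other character starting from the first (positions 1st, 3rd, 5th, ...), then shift every letter 3 places backward in the alphabet (wrapping around).
Working it through for "dolphin": intermediate "dlhn", final "aiek".

aiek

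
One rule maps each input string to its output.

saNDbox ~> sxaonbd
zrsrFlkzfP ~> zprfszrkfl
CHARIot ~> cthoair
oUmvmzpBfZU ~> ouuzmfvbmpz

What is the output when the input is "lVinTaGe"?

The transformation: take characters alternately from the front and the back (1st, last, 2nd, 2nd-last, ...), then convert every letter to lowercase.
"lVinTaGe" → "leVGianT" → "levgiant".
(Check on "zrsrFlkzfP": → "zPrfszrkFl" → "zprfszrkfl" ✓)

levgiant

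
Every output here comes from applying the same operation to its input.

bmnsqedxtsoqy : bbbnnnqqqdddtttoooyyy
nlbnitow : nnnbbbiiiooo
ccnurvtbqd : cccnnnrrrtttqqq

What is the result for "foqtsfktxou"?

fffqqqssskkkxxxuuu

Looking at the pairs, the operation is to keep every other character starting from the first (positions 1st, 3rd, 5th, ...), then repeat every character 3 times.
For "foqtsfktxou", step one produces "fqskxu"; step two turns that into "fffqqqssskkkxxxuuu".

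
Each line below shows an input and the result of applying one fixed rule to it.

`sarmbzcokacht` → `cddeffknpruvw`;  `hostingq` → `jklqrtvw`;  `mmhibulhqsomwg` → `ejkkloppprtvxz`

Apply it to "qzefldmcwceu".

Looking at the pairs, the operation is to shift every letter 3 places forward in the alphabet (wrapping around), then sort the characters into alphabetical order.
Working it through for "qzefldmcwceu": intermediate "tchiogpfzfhx", final "cffghhioptxz".

cffghhioptxz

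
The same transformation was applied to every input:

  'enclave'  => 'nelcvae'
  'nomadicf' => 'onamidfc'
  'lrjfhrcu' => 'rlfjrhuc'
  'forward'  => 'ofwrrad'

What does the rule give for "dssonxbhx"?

sdosxnhbx

Each output is the input with this applied: swap each adjacent pair of characters (1↔2, 3↔4, ...).
So "dssonxbhx" becomes "sdosxnhbx".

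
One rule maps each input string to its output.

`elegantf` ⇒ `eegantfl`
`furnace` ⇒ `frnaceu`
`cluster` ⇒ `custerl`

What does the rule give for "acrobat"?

arobatc

In each case the input is transformed by: move the first character to the end, then swap the first and last characters.
For "acrobat", step one produces "crobata"; step two turns that into "arobatc".
(Check on "elegantf": → "legantfe" → "eegantfl" ✓)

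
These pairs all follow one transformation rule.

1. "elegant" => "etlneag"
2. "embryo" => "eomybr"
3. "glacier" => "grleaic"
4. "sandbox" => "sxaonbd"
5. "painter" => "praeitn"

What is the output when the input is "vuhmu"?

vuumh

Looking at the pairs, the operation is to take characters alternately from the front and the back (1st, last, 2nd, 2nd-last, ...).
Applying that to "vuhmu" gives "vuumh".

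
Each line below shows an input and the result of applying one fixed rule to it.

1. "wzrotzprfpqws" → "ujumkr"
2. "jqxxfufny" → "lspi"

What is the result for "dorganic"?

jbix

The transformation: keep every other character starting from the second (positions 2nd, 4th, 6th, ...), then shift every letter 5 places backward in the alphabet (wrapping around).
For "dorganic", step one produces "ognc"; step two turns that into "jbix".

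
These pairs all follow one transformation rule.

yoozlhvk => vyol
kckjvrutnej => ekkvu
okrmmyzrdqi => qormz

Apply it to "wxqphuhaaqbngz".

The transformation: move the last 3 characters to the front (rotate right by 3), then keep every other character starting from the second (positions 2nd, 4th, 6th, ...).
Starting from "wxqphuhaaqbngz": after the first operation, "ngzwxqphuhaaqb"; after the second, "gwqhhab".
(Check on "kckjvrutnej": → "nejkckjvrut" → "ekkvu" ✓)

gwqhhab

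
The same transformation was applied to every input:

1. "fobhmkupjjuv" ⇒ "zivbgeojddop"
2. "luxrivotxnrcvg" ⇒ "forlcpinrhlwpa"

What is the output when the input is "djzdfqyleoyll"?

xdtxzksfyisff

Looking at the pairs, the operation is to shift every letter 6 places backward in the alphabet (wrapping around).
On "djzdfqyleoyll" that produces "xdtxzksfyisff".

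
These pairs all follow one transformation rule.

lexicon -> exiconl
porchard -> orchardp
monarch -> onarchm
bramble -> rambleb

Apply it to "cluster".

lusterc

Each output is the input with this applied: move the first character to the end.
Doing the same to "cluster": "lusterc".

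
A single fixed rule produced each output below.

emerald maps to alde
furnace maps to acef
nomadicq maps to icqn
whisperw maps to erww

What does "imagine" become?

Each output is the input with this applied: move the first character to the end, then keep only the last 4 characters.
Applying that to "imagine" gives "inei".

inei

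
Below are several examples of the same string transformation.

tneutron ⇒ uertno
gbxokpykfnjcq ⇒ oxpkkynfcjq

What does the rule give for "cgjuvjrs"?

What's happening: delete the first 2 characters, then swap each adjacent pair of characters (1↔2, 3↔4, ...).
On "cgjuvjrs": the first step gives "juvjrs", and the second then gives "ujjvsr".

ujjvsr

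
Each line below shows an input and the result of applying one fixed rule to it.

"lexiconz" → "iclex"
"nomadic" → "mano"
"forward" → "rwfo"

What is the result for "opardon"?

The pattern: delete the last 3 characters, then move the last 2 characters to the front (rotate right by 2).
For "opardon", step one produces "opar"; step two turns that into "arop".
(Check on "lexiconz": → "lexic" → "iclex" ✓)

arop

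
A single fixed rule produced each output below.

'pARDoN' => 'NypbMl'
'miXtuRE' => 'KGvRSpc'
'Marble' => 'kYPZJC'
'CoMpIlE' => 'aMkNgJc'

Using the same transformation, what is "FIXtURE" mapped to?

dgvRspc

What's happening: shift every letter 2 places backward in the alphabet (wrapping around), then flip the case of every letter.
"FIXtURE" → "DGVrSPC" → "dgvRspc".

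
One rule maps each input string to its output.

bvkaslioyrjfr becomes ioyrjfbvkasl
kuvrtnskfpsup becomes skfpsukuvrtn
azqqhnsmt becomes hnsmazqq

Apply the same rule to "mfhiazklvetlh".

What's happening: delete the last character, then swap the front and back halves of the string.
"mfhiazklvetlh" → "mfhiazklvetl" → "klvetlmfhiaz".

klvetlmfhiaz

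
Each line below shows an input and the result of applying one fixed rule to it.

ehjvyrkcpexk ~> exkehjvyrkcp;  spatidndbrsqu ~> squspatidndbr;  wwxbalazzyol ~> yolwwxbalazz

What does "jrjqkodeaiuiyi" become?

Each output is the input with this applied: move the last 3 characters to the front (rotate right by 3).
Doing the same to "jrjqkodeaiuiyi": "iyijrjqkodeaiu".

iyijrjqkodeaiu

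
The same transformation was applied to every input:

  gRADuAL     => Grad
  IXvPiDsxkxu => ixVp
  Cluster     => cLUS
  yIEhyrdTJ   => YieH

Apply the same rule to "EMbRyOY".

emBr

What's happening: flip the case of every letter, then keep only the first 4 characters.
Applying both steps to "EMbRyOY": "emBrYoy", then "emBr".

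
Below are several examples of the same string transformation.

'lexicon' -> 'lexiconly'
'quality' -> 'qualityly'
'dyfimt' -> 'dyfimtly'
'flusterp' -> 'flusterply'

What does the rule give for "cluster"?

clusterly

The pattern: append "ly".
Applying that to "cluster" gives "clusterly".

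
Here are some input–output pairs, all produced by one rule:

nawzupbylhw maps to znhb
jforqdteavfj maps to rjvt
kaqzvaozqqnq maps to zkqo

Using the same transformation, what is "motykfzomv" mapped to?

ymvz

What's happening: keep one character in every 3, starting at position 1 (positions 1st, 4th, 7th, ...), then swap each adjacent pair of characters (1↔2, 3↔4, ...).
On "motykfzomv" that produces "ymvz".
(Check on "kaqzvaozqqnq": → "kzoq" → "zkqo" ✓)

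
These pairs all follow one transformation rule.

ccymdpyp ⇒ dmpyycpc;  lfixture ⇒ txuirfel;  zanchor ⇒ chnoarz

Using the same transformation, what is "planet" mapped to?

naeltp

Each output is the input with this applied: take characters alternately from the front and the back (1st, last, 2nd, 2nd-last, ...), then reverse the string.
For "planet", step one produces "ptlean"; step two turns that into "naeltp".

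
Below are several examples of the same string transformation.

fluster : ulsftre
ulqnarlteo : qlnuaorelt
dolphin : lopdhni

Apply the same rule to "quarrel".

aurqrle

The rule is to move the first 2 characters to the end (rotate left by 2), then take characters alternately from the front and the back (1st, last, 2nd, 2nd-last, ...).
On "quarrel": the first step gives "arrelqu", and the second then gives "aurqrle".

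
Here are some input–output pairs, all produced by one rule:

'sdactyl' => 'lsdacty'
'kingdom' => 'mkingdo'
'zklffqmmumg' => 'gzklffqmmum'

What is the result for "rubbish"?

The transformation: move the last character to the front.
On "rubbish" that produces "hrubbis".

hrubbis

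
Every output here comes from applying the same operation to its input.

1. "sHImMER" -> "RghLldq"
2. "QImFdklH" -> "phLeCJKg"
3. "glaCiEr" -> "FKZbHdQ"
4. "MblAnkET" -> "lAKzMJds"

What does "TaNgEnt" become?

Each output is the input with this applied: flip the case of every letter, then shift every letter 1 place backward in the alphabet (wrapping around).
For "TaNgEnt", step one produces "tAnGeNT"; step two turns that into "sZmFdMS".

sZmFdMS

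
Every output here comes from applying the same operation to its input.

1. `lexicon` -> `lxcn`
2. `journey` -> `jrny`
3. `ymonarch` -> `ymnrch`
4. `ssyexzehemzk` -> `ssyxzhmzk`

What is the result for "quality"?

In each case the input is transformed by: remove every vowel.
"quality" → "qlty".

qlty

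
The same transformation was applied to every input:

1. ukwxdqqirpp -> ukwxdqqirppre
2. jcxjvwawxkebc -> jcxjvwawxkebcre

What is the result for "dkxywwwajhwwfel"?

Rule — append "re".
"dkxywwwajhwwfel" → "dkxywwwajhwwfelre".

dkxywwwajhwwfelre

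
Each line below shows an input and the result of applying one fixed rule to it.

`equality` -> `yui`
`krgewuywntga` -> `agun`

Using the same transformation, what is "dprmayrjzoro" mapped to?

Looking at the pairs, the operation is to move the last character to the front, then keep one character in every 3, starting at position 1 (positions 1st, 4th, 7th, ...).
Applying both steps to "dprmayrjzoro": "odprmayrjzor", then "oryz".

oryz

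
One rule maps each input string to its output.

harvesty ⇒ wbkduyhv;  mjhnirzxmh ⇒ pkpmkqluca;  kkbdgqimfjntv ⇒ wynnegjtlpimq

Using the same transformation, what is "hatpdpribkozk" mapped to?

Looking at the pairs, the operation is to move the last 2 characters to the front (rotate right by 2), then shift every letter 3 places forward in the alphabet (wrapping around).
"hatpdpribkozk" → "zkhatpdpribko" → "cnkdwsgsulenr".

cnkdwsgsulenr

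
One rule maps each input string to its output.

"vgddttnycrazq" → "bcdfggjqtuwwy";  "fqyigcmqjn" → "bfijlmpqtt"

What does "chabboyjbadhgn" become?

bddeeefgjkkmqr

The transformation: shift every letter 3 places forward in the alphabet (wrapping around), then sort the characters into alphabetical order.
"chabboyjbadhgn" → "fkdeerbmedgkjq" → "bddeeefgjkkmqr".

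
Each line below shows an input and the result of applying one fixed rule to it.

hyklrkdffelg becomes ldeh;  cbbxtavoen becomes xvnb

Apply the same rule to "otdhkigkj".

hgo

The transformation: move the first 3 characters to the end (rotate left by 3), then keep one character in every 3, starting at position 1 (positions 1st, 4th, 7th, ...).
On "otdhkigkj": the first step gives "hkigkjotd", and the second then gives "hgo".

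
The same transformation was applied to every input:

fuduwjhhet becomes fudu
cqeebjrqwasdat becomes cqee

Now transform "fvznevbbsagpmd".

Each output is the input with this applied: keep only the first 4 characters.
For "fvznevbbsagpmd" the result is "fvzn".

fvzn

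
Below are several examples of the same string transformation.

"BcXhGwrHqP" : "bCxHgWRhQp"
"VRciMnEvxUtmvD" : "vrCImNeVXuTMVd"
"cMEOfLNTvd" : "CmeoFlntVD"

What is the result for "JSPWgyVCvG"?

The pattern: flip the case of every letter.
"JSPWgyVCvG" → "jspwGYvcVg".

jspwGYvcVg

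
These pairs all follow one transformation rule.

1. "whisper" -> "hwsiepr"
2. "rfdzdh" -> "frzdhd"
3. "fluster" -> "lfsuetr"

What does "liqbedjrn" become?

Rule — swap each adjacent pair of characters (1↔2, 3↔4, ...).
Applying that to "liqbedjrn" gives "ilbqderjn".

ilbqderjn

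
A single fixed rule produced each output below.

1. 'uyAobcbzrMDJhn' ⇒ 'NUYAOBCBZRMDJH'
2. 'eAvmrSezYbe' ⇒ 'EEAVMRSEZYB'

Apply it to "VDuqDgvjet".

Rule — move the last character to the front, then convert every letter to uppercase.
So "VDuqDgvjet" becomes "TVDUQDGVJE".

TVDUQDGVJE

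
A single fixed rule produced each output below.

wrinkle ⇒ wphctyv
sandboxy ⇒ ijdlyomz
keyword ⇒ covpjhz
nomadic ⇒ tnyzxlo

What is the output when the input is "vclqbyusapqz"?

The rule is to move the last 2 characters to the front (rotate right by 2), then shift every letter 11 places forward in the alphabet (wrapping around).
Starting from "vclqbyusapqz": after the first operation, "qzvclqbyusap"; after the second, "bkgnwbmjfdla".

bkgnwbmjfdla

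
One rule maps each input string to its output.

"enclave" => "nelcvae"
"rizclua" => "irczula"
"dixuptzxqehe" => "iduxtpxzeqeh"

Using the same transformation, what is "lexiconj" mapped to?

elixocjn

Each output is the input with this applied: swap each adjacent pair of characters (1↔2, 3↔4, ...).
"lexiconj" → "elixocjn".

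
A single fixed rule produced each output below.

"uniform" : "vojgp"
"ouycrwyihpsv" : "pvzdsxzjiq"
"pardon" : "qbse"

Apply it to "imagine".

The transformation: shift every letter 1 place forward in the alphabet (wrapping around), then delete the last 2 characters.
Starting from "imagine": after the first operation, "jnbhjof"; after the second, "jnbhj".

jnbhj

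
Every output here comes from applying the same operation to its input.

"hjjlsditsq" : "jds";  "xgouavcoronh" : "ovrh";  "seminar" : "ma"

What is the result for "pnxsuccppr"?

xcp

In each case the input is transformed by: keep one character in every 3, starting at position 3 (positions 3rd, 6th, 9th, ...).
Applying that to "pnxsuccppr" gives "xcp".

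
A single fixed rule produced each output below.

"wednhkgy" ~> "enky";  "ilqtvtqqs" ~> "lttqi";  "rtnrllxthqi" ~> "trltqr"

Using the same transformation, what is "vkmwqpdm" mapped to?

The rule is to move the first character to the end, then keep every other character starting from the first (positions 1st, 3rd, 5th, ...).
For "vkmwqpdm", step one produces "kmwqpdmv"; step two turns that into "kwpm".

kwpm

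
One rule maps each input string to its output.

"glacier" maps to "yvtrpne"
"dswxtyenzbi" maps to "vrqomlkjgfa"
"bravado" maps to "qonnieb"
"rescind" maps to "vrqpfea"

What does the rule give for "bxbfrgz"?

tsoomke

The transformation: shift every letter 13 places forward in the alphabet (wrapping around) — i.e. ROT13, then sort the characters into reverse alphabetical order.
Working it through for "bxbfrgz": intermediate "okosetm", final "tsoomke".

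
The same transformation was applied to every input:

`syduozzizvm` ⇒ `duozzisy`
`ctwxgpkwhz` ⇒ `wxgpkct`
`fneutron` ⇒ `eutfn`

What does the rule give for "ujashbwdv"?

ashbuj

The rule is to delete the last 3 characters, then move the first 2 characters to the end (rotate left by 2).
On "ujashbwdv": the first step gives "ujashb", and the second then gives "ashbuj".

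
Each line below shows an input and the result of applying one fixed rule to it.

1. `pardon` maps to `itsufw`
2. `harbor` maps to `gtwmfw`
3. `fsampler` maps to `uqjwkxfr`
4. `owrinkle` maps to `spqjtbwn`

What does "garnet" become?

sjylfw

The rule is to swap the front and back halves of the string, then shift every letter 5 places forward in the alphabet (wrapping around).
Applying both steps to "garnet": "netgar", then "sjylfw".
(Check on "harbor": → "borhar" → "gtwmfw" ✓)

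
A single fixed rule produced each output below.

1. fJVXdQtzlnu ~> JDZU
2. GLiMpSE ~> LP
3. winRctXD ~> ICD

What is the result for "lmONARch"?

MAH

In each case the input is transformed by: keep one character in every 3, starting at position 2 (positions 2nd, 5th, 8th, ...), then convert every letter to uppercase.
Applying both steps to "lmONARch": "mAh", then "MAH".
(Check on "fJVXdQtzlnu": → "Jdzu" → "JDZU" ✓)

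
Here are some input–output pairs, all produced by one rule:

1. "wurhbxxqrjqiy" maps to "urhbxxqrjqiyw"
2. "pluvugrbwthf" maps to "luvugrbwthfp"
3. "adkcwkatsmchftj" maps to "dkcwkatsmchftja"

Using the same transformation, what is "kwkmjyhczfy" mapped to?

The pattern: move the first character to the end.
So "kwkmjyhczfy" becomes "wkmjyhczfyk".

wkmjyhczfyk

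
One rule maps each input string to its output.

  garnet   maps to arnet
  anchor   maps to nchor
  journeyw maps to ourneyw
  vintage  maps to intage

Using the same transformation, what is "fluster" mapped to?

Rule — delete the first character.
For "fluster" the result is "luster".

luster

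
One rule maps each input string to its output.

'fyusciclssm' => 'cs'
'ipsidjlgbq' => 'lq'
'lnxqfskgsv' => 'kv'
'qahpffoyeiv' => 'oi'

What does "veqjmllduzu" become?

Rule — keep one character in every 3, starting at position 1 (positions 1st, 4th, 7th, ...), then delete the first 2 characters.
"veqjmllduzu" → "vjlz" → "lz".

lz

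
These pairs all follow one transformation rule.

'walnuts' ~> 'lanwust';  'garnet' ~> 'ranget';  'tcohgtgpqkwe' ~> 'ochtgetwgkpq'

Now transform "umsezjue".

smeuzeju

Each output is the input with this applied: move the first 2 characters to the end (rotate left by 2), then take characters alternately from the front and the back (1st, last, 2nd, 2nd-last, ...).
For "umsezjue", step one produces "sezjueum"; step two turns that into "smeuzeju".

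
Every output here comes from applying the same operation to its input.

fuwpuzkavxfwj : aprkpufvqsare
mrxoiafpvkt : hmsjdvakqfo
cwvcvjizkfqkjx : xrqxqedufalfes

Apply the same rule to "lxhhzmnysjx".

gsccuhitnes

In each case the input is transformed by: shift every letter 5 places backward in the alphabet (wrapping around).
So "lxhhzmnysjx" becomes "gsccuhitnes".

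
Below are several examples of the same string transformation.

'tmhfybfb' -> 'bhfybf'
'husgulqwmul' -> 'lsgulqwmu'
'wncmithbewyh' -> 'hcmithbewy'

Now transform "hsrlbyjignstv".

What's happening: delete the first 2 characters, then move the last character to the front.
Starting from "hsrlbyjignstv": after the first operation, "rlbyjignstv"; after the second, "vrlbyjignst".

vrlbyjignst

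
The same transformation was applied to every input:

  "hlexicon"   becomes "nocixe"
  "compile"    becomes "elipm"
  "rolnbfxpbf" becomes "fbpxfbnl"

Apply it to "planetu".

utena

The transformation: reverse the string, then delete the last 2 characters.
Applying both steps to "planetu": "utenalp", then "utena".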